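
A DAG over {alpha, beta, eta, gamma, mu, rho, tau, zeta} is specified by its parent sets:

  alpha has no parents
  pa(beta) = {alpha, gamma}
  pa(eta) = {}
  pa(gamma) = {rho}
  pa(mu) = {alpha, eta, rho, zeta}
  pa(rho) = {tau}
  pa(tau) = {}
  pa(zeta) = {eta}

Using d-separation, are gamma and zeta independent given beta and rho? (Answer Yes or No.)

Yes

There are 4 undirected paths between gamma and zeta; checking each against the conditioning set {beta, rho}:
  1. gamma ← rho → mu ← zeta — rho:fork[blocks]; mu:collider[blocks] ⇒ blocked
  2. gamma ← rho → mu ← eta → zeta — rho:fork[blocks]; mu:collider[blocks]; eta:fork[open] ⇒ blocked
  3. gamma → beta ← alpha → mu ← zeta — beta:collider[open]; alpha:fork[open]; mu:collider[blocks] ⇒ blocked
  4. gamma → beta ← alpha → mu ← eta → zeta — beta:collider[open]; alpha:fork[open]; mu:collider[blocks]; eta:fork[open] ⇒ blocked
All paths are blocked; gamma ⊥ zeta | {beta, rho} holds.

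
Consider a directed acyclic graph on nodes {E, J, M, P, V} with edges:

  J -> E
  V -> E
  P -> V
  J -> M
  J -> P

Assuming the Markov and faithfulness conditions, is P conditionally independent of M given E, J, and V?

We examine all 2 paths between P and M:
Path 1: P ← J → M
  J is a fork here and J is conditioned on, so the path is blocked at J.
Path 2: P → V → E ← J → M
  V is a chain here and V is conditioned on, so the path is blocked at V.
Since every path is blocked, d-separation holds.

Yes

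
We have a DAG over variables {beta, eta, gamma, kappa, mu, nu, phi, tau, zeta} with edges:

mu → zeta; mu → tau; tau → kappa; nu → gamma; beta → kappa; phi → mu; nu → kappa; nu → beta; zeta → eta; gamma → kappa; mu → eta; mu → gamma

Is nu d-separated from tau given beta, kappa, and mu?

There are 6 undirected paths between nu and tau; checking each against the conditioning set {beta, kappa, mu}:
Path 1: nu → beta → kappa ← tau
  beta is a chain here and beta is conditioned on, so the path is blocked at beta.
Path 2: nu → beta → kappa ← gamma ← mu → tau
  beta is a chain here and beta is conditioned on, so the path is blocked at beta.
Path 3: nu → kappa ← tau
  kappa is a collider and kappa is conditioned on, which opens it — no node blocks this path, so it is active.
Path 4: nu → kappa ← gamma ← mu → tau
  mu is a fork here and mu is conditioned on, so the path is blocked at mu.
Path 5: nu → gamma → kappa ← tau
  gamma is a chain and gamma is not conditioned on; kappa is a collider and kappa is conditioned on, which opens it — no node blocks this path, so it is active.
Path 6: nu → gamma ← mu → tau
  mu is a fork here and mu is conditioned on, so the path is blocked at mu.
Because an active path exists, nu and tau are not d-separated.

No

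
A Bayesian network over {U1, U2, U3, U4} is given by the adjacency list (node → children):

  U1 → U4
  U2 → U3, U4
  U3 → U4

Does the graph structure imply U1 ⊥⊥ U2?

Yes

Enumerating the 2 paths from U1 to U2 and testing each for blocking by ∅:
Path 1: U1 → U4 ← U2
  U4 is a collider here and neither U4 nor any of its descendants is conditioned on, so the collider stays closed — the path is blocked at U4.
Path 2: U1 → U4 ← U3 ← U2
  U4 is a collider here and neither U4 nor any of its descendants is conditioned on, so the collider stays closed — the path is blocked at U4.
Every path is blocked, so U1 and U2 are d-separated given ∅.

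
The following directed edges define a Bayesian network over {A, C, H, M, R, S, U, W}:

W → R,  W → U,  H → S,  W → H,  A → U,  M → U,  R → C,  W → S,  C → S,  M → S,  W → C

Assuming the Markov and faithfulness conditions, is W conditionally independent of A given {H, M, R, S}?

There are 5 undirected paths between W and A; checking each against the conditioning set {H, M, R, S}:
Path 1: W → C → S ← M → U ← A
  M is a fork here and M is conditioned on, so the path is blocked at M.
Path 2: W → H → S ← M → U ← A
  H is a chain here and H is conditioned on, so the path is blocked at H.
Path 3: W → U ← A
  U is a collider here and neither U nor any of its descendants is conditioned on, so the collider stays closed — the path is blocked at U.
Path 4: W → R → C → S ← M → U ← A
  R is a chain here and R is conditioned on, so the path is blocked at R.
Path 5: W → S ← M → U ← A
  M is a fork here and M is conditioned on, so the path is blocked at M.
Every path is blocked, so W and A are d-separated given {H, M, R, S}.

Yes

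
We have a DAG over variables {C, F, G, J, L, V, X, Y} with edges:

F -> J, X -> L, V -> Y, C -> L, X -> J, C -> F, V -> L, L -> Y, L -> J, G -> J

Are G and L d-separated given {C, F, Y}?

Yes

There are 3 undirected paths between G and L; checking each against the conditioning set {C, F, Y}:
Path 1: G → J ← F ← C → L
  J is a collider here and neither J nor any of its descendants is conditioned on, so the collider stays closed — the path is blocked at J.
Path 2: G → J ← X → L
  J is a collider here and neither J nor any of its descendants is conditioned on, so the collider stays closed — the path is blocked at J.
Path 3: G → J ← L
  J is a collider here and neither J nor any of its descendants is conditioned on, so the collider stays closed — the path is blocked at J.
Since every path is blocked, d-separation holds.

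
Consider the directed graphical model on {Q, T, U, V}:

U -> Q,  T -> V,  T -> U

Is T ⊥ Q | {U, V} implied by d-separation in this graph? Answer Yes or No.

Yes

Only one path connects T and Q:
Path 1: T → U → Q
  U is a chain here and U is conditioned on, so the path is blocked at U.
Every path is blocked, so T and Q are d-separated given {U, V}.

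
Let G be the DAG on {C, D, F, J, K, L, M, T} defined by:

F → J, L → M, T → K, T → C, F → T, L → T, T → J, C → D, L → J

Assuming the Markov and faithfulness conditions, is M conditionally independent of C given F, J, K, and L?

Yes — M and C are d-separated given {F, J, K, L}.

There are 3 undirected paths between M and C; checking each against the conditioning set {F, J, K, L}:
Path 1: M ← L → T → C
  L is a fork here and L is conditioned on, so the path is blocked at L.
Path 2: M ← L → J ← T → C
  L is a fork here and L is conditioned on, so the path is blocked at L.
Path 3: M ← L → J ← F → T → C
  L is a fork here and L is conditioned on, so the path is blocked at L.
Since every path is blocked, d-separation holds.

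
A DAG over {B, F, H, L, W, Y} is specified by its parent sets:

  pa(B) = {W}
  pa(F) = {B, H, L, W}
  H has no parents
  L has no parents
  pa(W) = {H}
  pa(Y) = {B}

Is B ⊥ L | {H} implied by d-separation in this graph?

Enumerating the 3 paths from B to L and testing each for blocking by {H}:
  1. B → F ← L — F:collider[blocks] ⇒ blocked
  2. B ← W → F ← L — W:fork[open]; F:collider[blocks] ⇒ blocked
  3. B ← W ← H → F ← L — W:chain[open]; H:fork[blocks]; F:collider[blocks] ⇒ blocked
Since every path is blocked, d-separation holds.

Yes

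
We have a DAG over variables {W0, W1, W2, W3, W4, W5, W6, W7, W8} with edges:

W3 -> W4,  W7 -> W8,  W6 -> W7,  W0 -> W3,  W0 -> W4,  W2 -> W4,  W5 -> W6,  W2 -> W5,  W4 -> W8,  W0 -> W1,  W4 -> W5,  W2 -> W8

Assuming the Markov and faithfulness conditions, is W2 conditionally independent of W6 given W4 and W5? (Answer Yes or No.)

6 paths connect W2 and W6; each must be blocked for d-separation to hold:
  1. W2 → W5 ← W4 → W8 ← W7 ← W6 — W5:collider[open]; W4:fork[blocks]; W8:collider[blocks]; W7:chain[open] ⇒ blocked
  2. W2 → W5 → W6 — W5:chain[blocks] ⇒ blocked
  3. W2 → W4 → W5 → W6 — W4:chain[blocks]; W5:chain[blocks] ⇒ blocked
  4. W2 → W4 → W8 ← W7 ← W6 — W4:chain[blocks]; W8:collider[blocks]; W7:chain[open] ⇒ blocked
  5. W2 → W8 ← W4 → W5 → W6 — W8:collider[blocks]; W4:fork[blocks]; W5:chain[blocks] ⇒ blocked
  6. W2 → W8 ← W7 ← W6 — W8:collider[blocks]; W7:chain[open] ⇒ blocked
Since every path is blocked, d-separation holds.

Yes — W2 and W6 are d-separated given {W4, W5}.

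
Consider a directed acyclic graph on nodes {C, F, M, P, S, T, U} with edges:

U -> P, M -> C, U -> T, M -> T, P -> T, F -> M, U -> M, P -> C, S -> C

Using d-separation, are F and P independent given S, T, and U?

No

There are 5 undirected paths between F and P; checking each against the conditioning set {S, T, U}:
Path 1: F → M → T ← P
  M is a chain and M is not conditioned on; T is a collider and T is conditioned on, which opens it — no node blocks this path, so it is active.
Path 2: F → M → T ← U → P
  U is a fork here and U is conditioned on, so the path is blocked at U.
Path 3: F → M → C ← P
  C is a collider here and neither C nor any of its descendants is conditioned on, so the collider stays closed — the path is blocked at C.
Path 4: F → M ← U → P
  U is a fork here and U is conditioned on, so the path is blocked at U.
Path 5: F → M ← U → T ← P
  U is a fork here and U is conditioned on, so the path is blocked at U.
At least one path is unblocked, so d-separation fails.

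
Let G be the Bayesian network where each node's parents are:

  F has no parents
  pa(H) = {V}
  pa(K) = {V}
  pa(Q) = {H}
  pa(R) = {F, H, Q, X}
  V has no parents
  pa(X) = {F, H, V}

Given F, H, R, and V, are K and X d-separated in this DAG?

Enumerating the 6 paths from K to X and testing each for blocking by {F, H, R, V}:
  1. K ← V → H → R ← F → X — V:fork[blocks]; H:chain[blocks]; R:collider[open]; F:fork[blocks] ⇒ blocked
  2. K ← V → H → R ← X — V:fork[blocks]; H:chain[blocks]; R:collider[open] ⇒ blocked
  3. K ← V → H → X — V:fork[blocks]; H:chain[blocks] ⇒ blocked
  4. K ← V → H → Q → R ← F → X — V:fork[blocks]; H:chain[blocks]; Q:chain[open]; R:collider[open]; F:fork[blocks] ⇒ blocked
  5. K ← V → H → Q → R ← X — V:fork[blocks]; H:chain[blocks]; Q:chain[open]; R:collider[open] ⇒ blocked
  6. K ← V → X — V:fork[blocks] ⇒ blocked
Since every path is blocked, d-separation holds.

Yes — K and X are d-separated given {F, H, R, V}.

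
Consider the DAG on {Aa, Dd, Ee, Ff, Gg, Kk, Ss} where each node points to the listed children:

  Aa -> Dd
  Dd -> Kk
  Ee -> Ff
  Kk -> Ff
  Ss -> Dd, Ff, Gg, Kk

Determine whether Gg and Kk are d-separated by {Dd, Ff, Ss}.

We examine all 3 paths between Gg and Kk:
Path 1: Gg ← Ss → Dd → Kk
  Ss is a fork here and Ss is conditioned on, so the path is blocked at Ss.
Path 2: Gg ← Ss → Ff ← Kk
  Ss is a fork here and Ss is conditioned on, so the path is blocked at Ss.
Path 3: Gg ← Ss → Kk
  Ss is a fork here and Ss is conditioned on, so the path is blocked at Ss.
Every path is blocked, so Gg and Kk are d-separated given {Dd, Ff, Ss}.

Yes — Gg and Kk are d-separated given {Dd, Ff, Ss}.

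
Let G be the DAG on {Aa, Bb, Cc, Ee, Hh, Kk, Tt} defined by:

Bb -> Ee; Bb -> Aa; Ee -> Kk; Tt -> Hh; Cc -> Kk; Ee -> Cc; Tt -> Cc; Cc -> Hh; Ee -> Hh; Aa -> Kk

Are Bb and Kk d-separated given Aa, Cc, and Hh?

No

5 paths connect Bb and Kk; each must be blocked for d-separation to hold:
  1. Bb → Ee → Hh ← Tt → Cc → Kk — Ee:chain[open]; Hh:collider[open]; Tt:fork[open]; Cc:chain[blocks] ⇒ blocked
  2. Bb → Ee → Hh ← Cc → Kk — Ee:chain[open]; Hh:collider[open]; Cc:fork[blocks] ⇒ blocked
  3. Bb → Ee → Kk — Ee:chain[open] ⇒ active
  4. Bb → Ee → Cc → Kk — Ee:chain[open]; Cc:chain[blocks] ⇒ blocked
  5. Bb → Aa → Kk — Aa:chain[blocks] ⇒ blocked
At least one path is unblocked, so d-separation fails.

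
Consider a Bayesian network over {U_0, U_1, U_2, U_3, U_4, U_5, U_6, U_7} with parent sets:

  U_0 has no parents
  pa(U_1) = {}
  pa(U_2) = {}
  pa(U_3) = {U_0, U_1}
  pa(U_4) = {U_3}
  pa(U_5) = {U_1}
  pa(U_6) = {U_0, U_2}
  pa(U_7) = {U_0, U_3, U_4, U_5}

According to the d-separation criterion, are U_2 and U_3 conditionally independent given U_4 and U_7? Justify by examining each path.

4 paths connect U_2 and U_3; each must be blocked for d-separation to hold:
  1. U_2 → U_6 ← U_0 → U_3 — U_6:collider[blocks]; U_0:fork[open] ⇒ blocked
  2. U_2 → U_6 ← U_0 → U_7 ← U_3 — U_6:collider[blocks]; U_0:fork[open]; U_7:collider[open] ⇒ blocked
  3. U_2 → U_6 ← U_0 → U_7 ← U_5 ← U_1 → U_3 — U_6:collider[blocks]; U_0:fork[open]; U_7:collider[open]; U_5:chain[open]; U_1:fork[open] ⇒ blocked
  4. U_2 → U_6 ← U_0 → U_7 ← U_4 ← U_3 — U_6:collider[blocks]; U_0:fork[open]; U_7:collider[open]; U_4:chain[blocks] ⇒ blocked
All paths are blocked; U_2 ⊥ U_3 | {U_4, U_7} holds.

Yes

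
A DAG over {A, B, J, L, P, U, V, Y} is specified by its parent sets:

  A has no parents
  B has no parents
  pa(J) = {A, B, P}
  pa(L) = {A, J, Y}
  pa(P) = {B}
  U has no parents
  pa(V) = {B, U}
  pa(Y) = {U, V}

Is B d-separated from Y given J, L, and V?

6 paths connect B and Y; each must be blocked for d-separation to hold:
  1. B → V → Y — V:chain[blocks] ⇒ blocked
  2. B → V ← U → Y — V:collider[open]; U:fork[open] ⇒ active
  3. B → J → L ← Y — J:chain[blocks]; L:collider[open] ⇒ blocked
  4. B → J ← A → L ← Y — J:collider[open]; A:fork[open]; L:collider[open] ⇒ active
  5. B → P → J → L ← Y — P:chain[open]; J:chain[blocks]; L:collider[open] ⇒ blocked
  6. B → P → J ← A → L ← Y — P:chain[open]; J:collider[open]; A:fork[open]; L:collider[open] ⇒ active
Because an active path exists, B and Y are not d-separated.

No — B and Y are not d-separated given {J, L, V}.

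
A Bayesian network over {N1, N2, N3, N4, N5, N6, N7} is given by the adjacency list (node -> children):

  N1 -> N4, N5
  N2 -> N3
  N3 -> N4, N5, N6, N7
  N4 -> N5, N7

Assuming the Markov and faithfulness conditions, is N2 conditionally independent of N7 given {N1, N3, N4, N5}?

We examine all 4 paths between N2 and N7:
  1. N2 → N3 → N7 — N3:chain[blocks] ⇒ blocked
  2. N2 → N3 → N4 → N7 — N3:chain[blocks]; N4:chain[blocks] ⇒ blocked
  3. N2 → N3 → N5 ← N4 → N7 — N3:chain[blocks]; N5:collider[open]; N4:fork[blocks] ⇒ blocked
  4. N2 → N3 → N5 ← N1 → N4 → N7 — N3:chain[blocks]; N5:collider[open]; N1:fork[blocks]; N4:chain[blocks] ⇒ blocked
Since every path is blocked, d-separation holds.

Yes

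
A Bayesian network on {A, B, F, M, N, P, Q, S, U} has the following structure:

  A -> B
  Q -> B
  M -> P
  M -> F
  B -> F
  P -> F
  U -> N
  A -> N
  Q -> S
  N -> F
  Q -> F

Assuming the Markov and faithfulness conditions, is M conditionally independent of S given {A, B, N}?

There are 6 undirected paths between M and S; checking each against the conditioning set {A, B, N}:
Path 1: M → P → F ← N ← A → B ← Q → S
  F is a collider here and neither F nor any of its descendants is conditioned on, so the collider stays closed — the path is blocked at F.
Path 2: M → P → F ← Q → S
  F is a collider here and neither F nor any of its descendants is conditioned on, so the collider stays closed — the path is blocked at F.
Path 3: M → P → F ← B ← Q → S
  F is a collider here and neither F nor any of its descendants is conditioned on, so the collider stays closed — the path is blocked at F.
Path 4: M → F ← N ← A → B ← Q → S
  F is a collider here and neither F nor any of its descendants is conditioned on, so the collider stays closed — the path is blocked at F.
Path 5: M → F ← Q → S
  F is a collider here and neither F nor any of its descendants is conditioned on, so the collider stays closed — the path is blocked at F.
Path 6: M → F ← B ← Q → S
  F is a collider here and neither F nor any of its descendants is conditioned on, so the collider stays closed — the path is blocked at F.
Since every path is blocked, d-separation holds.

Yes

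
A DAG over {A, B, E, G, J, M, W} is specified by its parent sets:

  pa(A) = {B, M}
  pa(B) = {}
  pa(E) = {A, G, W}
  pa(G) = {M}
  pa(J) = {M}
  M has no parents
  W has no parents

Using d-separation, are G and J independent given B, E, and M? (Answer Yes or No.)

Yes

There are 2 undirected paths between G and J; checking each against the conditioning set {B, E, M}:
  1. G ← M → J — M:fork[blocks] ⇒ blocked
  2. G → E ← A ← M → J — E:collider[open]; A:chain[open]; M:fork[blocks] ⇒ blocked
Since every path is blocked, d-separation holds.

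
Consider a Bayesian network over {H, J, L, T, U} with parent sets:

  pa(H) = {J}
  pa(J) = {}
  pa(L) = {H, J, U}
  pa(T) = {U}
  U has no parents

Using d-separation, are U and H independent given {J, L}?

No

There are 2 undirected paths between U and H; checking each against the conditioning set {J, L}:
Path 1: U → L ← H
  L is a collider and L is conditioned on, which opens it — no node blocks this path, so it is active.
Path 2: U → L ← J → H
  J is a fork here and J is conditioned on, so the path is blocked at J.
Since the path U → L ← H is active, U and H are not d-separated given {J, L}.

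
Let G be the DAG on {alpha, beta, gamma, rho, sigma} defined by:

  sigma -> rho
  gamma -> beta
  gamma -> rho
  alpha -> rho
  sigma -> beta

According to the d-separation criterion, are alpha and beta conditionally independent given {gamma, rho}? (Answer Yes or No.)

2 paths connect alpha and beta; each must be blocked for d-separation to hold:
  1. alpha → rho ← sigma → beta — rho:collider[open]; sigma:fork[open] ⇒ active
  2. alpha → rho ← gamma → beta — rho:collider[open]; gamma:fork[blocks] ⇒ blocked
At least one path is unblocked, so d-separation fails.

No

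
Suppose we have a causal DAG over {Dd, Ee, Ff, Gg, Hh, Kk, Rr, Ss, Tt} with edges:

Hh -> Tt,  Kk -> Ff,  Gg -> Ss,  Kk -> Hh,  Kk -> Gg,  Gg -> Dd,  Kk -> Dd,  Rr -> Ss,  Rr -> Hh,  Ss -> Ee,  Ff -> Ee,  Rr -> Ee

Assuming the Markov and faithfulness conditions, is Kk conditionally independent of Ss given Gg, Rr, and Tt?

Yes

6 paths connect Kk and Ss; each must be blocked for d-separation to hold:
Path 1: Kk → Hh ← Rr → Ss
  Rr is a fork here and Rr is conditioned on, so the path is blocked at Rr.
Path 2: Kk → Hh ← Rr → Ee ← Ss
  Rr is a fork here and Rr is conditioned on, so the path is blocked at Rr.
Path 3: Kk → Dd ← Gg → Ss
  Dd is a collider here and neither Dd nor any of its descendants is conditioned on, so the collider stays closed — the path is blocked at Dd.
Path 4: Kk → Ff → Ee ← Rr → Ss
  Ee is a collider here and neither Ee nor any of its descendants is conditioned on, so the collider stays closed — the path is blocked at Ee.
Path 5: Kk → Ff → Ee ← Ss
  Ee is a collider here and neither Ee nor any of its descendants is conditioned on, so the collider stays closed — the path is blocked at Ee.
Path 6: Kk → Gg → Ss
  Gg is a chain here and Gg is conditioned on, so the path is blocked at Gg.
Since every path is blocked, d-separation holds.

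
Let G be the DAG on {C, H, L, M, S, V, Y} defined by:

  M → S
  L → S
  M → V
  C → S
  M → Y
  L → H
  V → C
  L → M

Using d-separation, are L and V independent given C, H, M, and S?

4 paths connect L and V; each must be blocked for d-separation to hold:
Path 1: L → M → S ← C ← V
  M is a chain here and M is conditioned on, so the path is blocked at M.
Path 2: L → M → V
  M is a chain here and M is conditioned on, so the path is blocked at M.
Path 3: L → S ← M → V
  M is a fork here and M is conditioned on, so the path is blocked at M.
Path 4: L → S ← C ← V
  C is a chain here and C is conditioned on, so the path is blocked at C.
Every path is blocked, so L and V are d-separated given {C, H, M, S}.

Yes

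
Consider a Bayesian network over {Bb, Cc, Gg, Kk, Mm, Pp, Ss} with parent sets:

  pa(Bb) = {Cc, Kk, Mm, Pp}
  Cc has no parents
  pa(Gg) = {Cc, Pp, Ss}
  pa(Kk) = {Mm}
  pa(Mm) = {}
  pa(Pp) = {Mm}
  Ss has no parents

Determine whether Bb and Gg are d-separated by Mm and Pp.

4 paths connect Bb and Gg; each must be blocked for d-separation to hold:
Path 1: Bb ← Kk ← Mm → Pp → Gg
  Mm is a fork here and Mm is conditioned on, so the path is blocked at Mm.
Path 2: Bb ← Pp → Gg
  Pp is a fork here and Pp is conditioned on, so the path is blocked at Pp.
Path 3: Bb ← Cc → Gg
  Cc is a fork and Cc is not conditioned on — no node blocks this path, so it is active.
Path 4: Bb ← Mm → Pp → Gg
  Mm is a fork here and Mm is conditioned on, so the path is blocked at Mm.
Because an active path exists, Bb and Gg are not d-separated.

No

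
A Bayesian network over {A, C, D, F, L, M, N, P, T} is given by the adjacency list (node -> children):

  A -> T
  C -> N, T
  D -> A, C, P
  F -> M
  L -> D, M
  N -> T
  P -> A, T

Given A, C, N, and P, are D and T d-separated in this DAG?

We examine all 6 paths between D and T:
Path 1: D → P → T
  P is a chain here and P is conditioned on, so the path is blocked at P.
Path 2: D → P → A → T
  P is a chain here and P is conditioned on, so the path is blocked at P.
Path 3: D → A → T
  A is a chain here and A is conditioned on, so the path is blocked at A.
Path 4: D → A ← P → T
  P is a fork here and P is conditioned on, so the path is blocked at P.
Path 5: D → C → T
  C is a chain here and C is conditioned on, so the path is blocked at C.
Path 6: D → C → N → T
  C is a chain here and C is conditioned on, so the path is blocked at C.
Since every path is blocked, d-separation holds.

Yes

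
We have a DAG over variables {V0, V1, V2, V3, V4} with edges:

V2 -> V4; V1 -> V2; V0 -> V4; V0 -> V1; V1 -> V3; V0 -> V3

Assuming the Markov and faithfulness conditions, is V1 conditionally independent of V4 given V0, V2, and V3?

Enumerating the 3 paths from V1 to V4 and testing each for blocking by {V0, V2, V3}:
Path 1: V1 ← V0 → V4
  V0 is a fork here and V0 is conditioned on, so the path is blocked at V0.
Path 2: V1 → V2 → V4
  V2 is a chain here and V2 is conditioned on, so the path is blocked at V2.
Path 3: V1 → V3 ← V0 → V4
  V0 is a fork here and V0 is conditioned on, so the path is blocked at V0.
Every path is blocked, so V1 and V4 are d-separated given {V0, V2, V3}.

Yes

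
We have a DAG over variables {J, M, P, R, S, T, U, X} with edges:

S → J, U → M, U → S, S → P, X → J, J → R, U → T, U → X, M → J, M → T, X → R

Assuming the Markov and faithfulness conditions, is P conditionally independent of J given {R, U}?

No

Enumerating the 5 paths from P to J and testing each for blocking by {R, U}:
Path 1: P ← S ← U → X → R ← J
  U is a fork here and U is conditioned on, so the path is blocked at U.
Path 2: P ← S ← U → X → J
  U is a fork here and U is conditioned on, so the path is blocked at U.
Path 3: P ← S ← U → T ← M → J
  U is a fork here and U is conditioned on, so the path is blocked at U.
Path 4: P ← S ← U → M → J
  U is a fork here and U is conditioned on, so the path is blocked at U.
Path 5: P ← S → J
  S is a fork and S is not conditioned on — no node blocks this path, so it is active.
Because an active path exists, P and J are not d-separated.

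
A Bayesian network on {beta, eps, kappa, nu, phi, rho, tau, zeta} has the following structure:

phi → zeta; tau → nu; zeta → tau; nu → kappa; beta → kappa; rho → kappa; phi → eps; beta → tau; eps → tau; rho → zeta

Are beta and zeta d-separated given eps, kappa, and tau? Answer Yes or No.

No

Enumerating the 6 paths from beta to zeta and testing each for blocking by {eps, kappa, tau}:
  1. beta → tau ← eps ← phi → zeta — tau:collider[open]; eps:chain[blocks]; phi:fork[open] ⇒ blocked
  2. beta → tau ← zeta — tau:collider[open] ⇒ active
  3. beta → tau → nu → kappa ← rho → zeta — tau:chain[blocks]; nu:chain[open]; kappa:collider[open]; rho:fork[open] ⇒ blocked
  4. beta → kappa ← rho → zeta — kappa:collider[open]; rho:fork[open] ⇒ active
  5. beta → kappa ← nu ← tau ← eps ← phi → zeta — kappa:collider[open]; nu:chain[open]; tau:chain[blocks]; eps:chain[blocks]; phi:fork[open] ⇒ blocked
  6. beta → kappa ← nu ← tau ← zeta — kappa:collider[open]; nu:chain[open]; tau:chain[blocks] ⇒ blocked
Because an active path exists, beta and zeta are not d-separated.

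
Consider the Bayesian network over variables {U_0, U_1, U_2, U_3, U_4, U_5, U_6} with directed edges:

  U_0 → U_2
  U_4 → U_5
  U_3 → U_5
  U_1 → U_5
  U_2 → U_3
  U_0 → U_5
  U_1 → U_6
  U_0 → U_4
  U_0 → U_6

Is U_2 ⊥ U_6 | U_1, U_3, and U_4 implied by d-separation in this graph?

No

6 paths connect U_2 and U_6; each must be blocked for d-separation to hold:
  1. U_2 ← U_0 → U_4 → U_5 ← U_1 → U_6 — U_0:fork[open]; U_4:chain[blocks]; U_5:collider[blocks]; U_1:fork[blocks] ⇒ blocked
  2. U_2 ← U_0 → U_6 — U_0:fork[open] ⇒ active
  3. U_2 ← U_0 → U_5 ← U_1 → U_6 — U_0:fork[open]; U_5:collider[blocks]; U_1:fork[blocks] ⇒ blocked
  4. U_2 → U_3 → U_5 ← U_1 → U_6 — U_3:chain[blocks]; U_5:collider[blocks]; U_1:fork[blocks] ⇒ blocked
  5. U_2 → U_3 → U_5 ← U_0 → U_6 — U_3:chain[blocks]; U_5:collider[blocks]; U_0:fork[open] ⇒ blocked
  6. U_2 → U_3 → U_5 ← U_4 ← U_0 → U_6 — U_3:chain[blocks]; U_5:collider[blocks]; U_4:chain[blocks]; U_0:fork[open] ⇒ blocked
Because an active path exists, U_2 and U_6 are not d-separated.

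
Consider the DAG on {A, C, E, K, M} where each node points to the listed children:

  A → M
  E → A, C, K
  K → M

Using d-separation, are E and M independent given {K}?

We examine all 2 paths between E and M:
Path 1: E → A → M
  A is a chain and A is not conditioned on — no node blocks this path, so it is active.
Path 2: E → K → M
  K is a chain here and K is conditioned on, so the path is blocked at K.
At least one path is unblocked, so d-separation fails.

No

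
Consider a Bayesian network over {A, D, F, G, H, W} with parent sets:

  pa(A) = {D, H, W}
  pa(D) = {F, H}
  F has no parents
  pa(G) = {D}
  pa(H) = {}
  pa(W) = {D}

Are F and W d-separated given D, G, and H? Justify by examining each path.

There are 3 undirected paths between F and W; checking each against the conditioning set {D, G, H}:
Path 1: F → D → A ← W
  D is a chain here and D is conditioned on, so the path is blocked at D.
Path 2: F → D ← H → A ← W
  H is a fork here and H is conditioned on, so the path is blocked at H.
Path 3: F → D → W
  D is a chain here and D is conditioned on, so the path is blocked at D.
Since every path is blocked, d-separation holds.

Yes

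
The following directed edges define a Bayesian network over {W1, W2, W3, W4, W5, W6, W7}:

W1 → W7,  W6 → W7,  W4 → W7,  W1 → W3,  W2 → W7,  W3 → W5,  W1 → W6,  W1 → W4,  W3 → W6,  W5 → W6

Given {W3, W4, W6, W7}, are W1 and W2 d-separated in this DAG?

We examine all 5 paths between W1 and W2:
  1. W1 → W4 → W7 ← W2 — W4:chain[blocks]; W7:collider[open] ⇒ blocked
  2. W1 → W6 → W7 ← W2 — W6:chain[blocks]; W7:collider[open] ⇒ blocked
  3. W1 → W3 → W5 → W6 → W7 ← W2 — W3:chain[blocks]; W5:chain[open]; W6:chain[blocks]; W7:collider[open] ⇒ blocked
  4. W1 → W3 → W6 → W7 ← W2 — W3:chain[blocks]; W6:chain[blocks]; W7:collider[open] ⇒ blocked
  5. W1 → W7 ← W2 — W7:collider[open] ⇒ active
Because an active path exists, W1 and W2 are not d-separated.

No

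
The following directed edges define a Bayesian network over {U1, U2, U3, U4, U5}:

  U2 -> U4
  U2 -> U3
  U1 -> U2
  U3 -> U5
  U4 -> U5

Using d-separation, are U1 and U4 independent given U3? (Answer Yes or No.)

No

Enumerating the 2 paths from U1 to U4 and testing each for blocking by {U3}:
  1. U1 → U2 → U3 → U5 ← U4 — U2:chain[open]; U3:chain[blocks]; U5:collider[blocks] ⇒ blocked
  2. U1 → U2 → U4 — U2:chain[open] ⇒ active
Since the path U1 → U2 → U4 is active, U1 and U4 are not d-separated given {U3}.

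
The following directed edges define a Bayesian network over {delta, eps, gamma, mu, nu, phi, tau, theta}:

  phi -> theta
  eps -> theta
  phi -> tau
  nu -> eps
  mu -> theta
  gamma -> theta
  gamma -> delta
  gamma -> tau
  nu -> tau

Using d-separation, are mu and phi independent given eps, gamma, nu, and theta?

No — mu and phi are not d-separated given {eps, gamma, nu, theta}.

There are 3 undirected paths between mu and phi; checking each against the conditioning set {eps, gamma, nu, theta}:
  1. mu → theta ← eps ← nu → tau ← phi — theta:collider[open]; eps:chain[blocks]; nu:fork[blocks]; tau:collider[blocks] ⇒ blocked
  2. mu → theta ← phi — theta:collider[open] ⇒ active
  3. mu → theta ← gamma → tau ← phi — theta:collider[open]; gamma:fork[blocks]; tau:collider[blocks] ⇒ blocked
Because an active path exists, mu and phi are not d-separated.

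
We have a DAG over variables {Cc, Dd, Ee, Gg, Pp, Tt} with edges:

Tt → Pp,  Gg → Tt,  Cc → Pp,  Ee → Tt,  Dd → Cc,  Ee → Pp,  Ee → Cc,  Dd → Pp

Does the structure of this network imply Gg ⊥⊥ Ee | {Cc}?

There are 4 undirected paths between Gg and Ee; checking each against the conditioning set {Cc}:
Path 1: Gg → Tt ← Ee
  Tt is a collider here and neither Tt nor any of its descendants is conditioned on, so the collider stays closed — the path is blocked at Tt.
Path 2: Gg → Tt → Pp ← Dd → Cc ← Ee
  Pp is a collider here and neither Pp nor any of its descendants is conditioned on, so the collider stays closed — the path is blocked at Pp.
Path 3: Gg → Tt → Pp ← Cc ← Ee
  Pp is a collider here and neither Pp nor any of its descendants is conditioned on, so the collider stays closed — the path is blocked at Pp.
Path 4: Gg → Tt → Pp ← Ee
  Pp is a collider here and neither Pp nor any of its descendants is conditioned on, so the collider stays closed — the path is blocked at Pp.
Since every path is blocked, d-separation holds.

Yes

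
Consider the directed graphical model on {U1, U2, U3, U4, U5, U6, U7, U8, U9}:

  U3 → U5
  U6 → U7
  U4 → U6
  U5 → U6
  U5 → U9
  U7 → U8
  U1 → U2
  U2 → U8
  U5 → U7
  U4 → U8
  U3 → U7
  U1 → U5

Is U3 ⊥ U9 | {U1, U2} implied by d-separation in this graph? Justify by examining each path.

There are 6 undirected paths between U3 and U9; checking each against the conditioning set {U1, U2}:
Path 1: U3 → U7 → U8 ← U2 ← U1 → U5 → U9
  U8 is a collider here and neither U8 nor any of its descendants is conditioned on, so the collider stays closed — the path is blocked at U8.
Path 2: U3 → U7 → U8 ← U4 → U6 ← U5 → U9
  U8 is a collider here and neither U8 nor any of its descendants is conditioned on, so the collider stays closed — the path is blocked at U8.
Path 3: U3 → U7 ← U6 ← U4 → U8 ← U2 ← U1 → U5 → U9
  U7 is a collider here and neither U7 nor any of its descendants is conditioned on, so the collider stays closed — the path is blocked at U7.
Path 4: U3 → U7 ← U6 ← U5 → U9
  U7 is a collider here and neither U7 nor any of its descendants is conditioned on, so the collider stays closed — the path is blocked at U7.
Path 5: U3 → U7 ← U5 → U9
  U7 is a collider here and neither U7 nor any of its descendants is conditioned on, so the collider stays closed — the path is blocked at U7.
Path 6: U3 → U5 → U9
  U5 is a chain and U5 is not conditioned on — no node blocks this path, so it is active.
Since the path U3 → U5 → U9 is active, U3 and U9 are not d-separated given {U1, U2}.

No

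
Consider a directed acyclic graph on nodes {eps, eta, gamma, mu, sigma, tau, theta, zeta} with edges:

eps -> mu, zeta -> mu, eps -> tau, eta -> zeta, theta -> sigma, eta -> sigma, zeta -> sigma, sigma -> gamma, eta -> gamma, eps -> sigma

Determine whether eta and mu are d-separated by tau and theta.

No

We examine all 6 paths between eta and mu:
Path 1: eta → gamma ← sigma ← eps → mu
  gamma is a collider here and neither gamma nor any of its descendants is conditioned on, so the collider stays closed — the path is blocked at gamma.
Path 2: eta → gamma ← sigma ← zeta → mu
  gamma is a collider here and neither gamma nor any of its descendants is conditioned on, so the collider stays closed — the path is blocked at gamma.
Path 3: eta → sigma ← eps → mu
  sigma is a collider here and neither sigma nor any of its descendants is conditioned on, so the collider stays closed — the path is blocked at sigma.
Path 4: eta → sigma ← zeta → mu
  sigma is a collider here and neither sigma nor any of its descendants is conditioned on, so the collider stays closed — the path is blocked at sigma.
Path 5: eta → zeta → sigma ← eps → mu
  sigma is a collider here and neither sigma nor any of its descendants is conditioned on, so the collider stays closed — the path is blocked at sigma.
Path 6: eta → zeta → mu
  zeta is a chain and zeta is not conditioned on — no node blocks this path, so it is active.
At least one path is unblocked, so d-separation fails.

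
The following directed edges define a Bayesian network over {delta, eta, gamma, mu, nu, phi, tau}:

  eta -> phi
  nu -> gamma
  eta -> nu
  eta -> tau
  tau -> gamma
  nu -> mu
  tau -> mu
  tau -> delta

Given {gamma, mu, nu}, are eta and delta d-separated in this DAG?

We examine all 3 paths between eta and delta:
  1. eta → tau → delta — tau:chain[open] ⇒ active
  2. eta → nu → mu ← tau → delta — nu:chain[blocks]; mu:collider[open]; tau:fork[open] ⇒ blocked
  3. eta → nu → gamma ← tau → delta — nu:chain[blocks]; gamma:collider[open]; tau:fork[open] ⇒ blocked
Since the path eta → tau → delta is active, eta and delta are not d-separated given {gamma, mu, nu}.

No — eta and delta are not d-separated given {gamma, mu, nu}.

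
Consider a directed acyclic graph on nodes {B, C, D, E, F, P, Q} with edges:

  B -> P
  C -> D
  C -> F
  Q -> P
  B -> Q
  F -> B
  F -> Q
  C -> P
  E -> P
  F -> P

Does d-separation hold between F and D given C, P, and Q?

Yes — F and D are d-separated given {C, P, Q}.

Enumerating the 6 paths from F to D and testing each for blocking by {C, P, Q}:
Path 1: F → B → P ← C → D
  C is a fork here and C is conditioned on, so the path is blocked at C.
Path 2: F → B → Q → P ← C → D
  Q is a chain here and Q is conditioned on, so the path is blocked at Q.
Path 3: F → P ← C → D
  C is a fork here and C is conditioned on, so the path is blocked at C.
Path 4: F ← C → D
  C is a fork here and C is conditioned on, so the path is blocked at C.
Path 5: F → Q ← B → P ← C → D
  C is a fork here and C is conditioned on, so the path is blocked at C.
Path 6: F → Q → P ← C → D
  Q is a chain here and Q is conditioned on, so the path is blocked at Q.
Every path is blocked, so F and D are d-separated given {C, P, Q}.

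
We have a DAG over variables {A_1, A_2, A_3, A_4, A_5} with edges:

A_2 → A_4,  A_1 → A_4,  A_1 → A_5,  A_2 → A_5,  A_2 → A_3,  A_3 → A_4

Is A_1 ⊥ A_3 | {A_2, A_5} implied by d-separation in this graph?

There are 4 undirected paths between A_1 and A_3; checking each against the conditioning set {A_2, A_5}:
  1. A_1 → A_5 ← A_2 → A_4 ← A_3 — A_5:collider[open]; A_2:fork[blocks]; A_4:collider[blocks] ⇒ blocked
  2. A_1 → A_5 ← A_2 → A_3 — A_5:collider[open]; A_2:fork[blocks] ⇒ blocked
  3. A_1 → A_4 ← A_2 → A_3 — A_4:collider[blocks]; A_2:fork[blocks] ⇒ blocked
  4. A_1 → A_4 ← A_3 — A_4:collider[blocks] ⇒ blocked
All paths are blocked; A_1 ⊥ A_3 | {A_2, A_5} holds.

Yes — A_1 and A_3 are d-separated given {A_2, A_5}.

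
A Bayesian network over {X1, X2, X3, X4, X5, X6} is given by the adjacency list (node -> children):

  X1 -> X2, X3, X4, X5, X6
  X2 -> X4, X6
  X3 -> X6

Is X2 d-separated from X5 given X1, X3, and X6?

Yes

Enumerating the 4 paths from X2 to X5 and testing each for blocking by {X1, X3, X6}:
Path 1: X2 ← X1 → X5
  X1 is a fork here and X1 is conditioned on, so the path is blocked at X1.
Path 2: X2 → X4 ← X1 → X5
  X4 is a collider here and neither X4 nor any of its descendants is conditioned on, so the collider stays closed — the path is blocked at X4.
Path 3: X2 → X6 ← X1 → X5
  X1 is a fork here and X1 is conditioned on, so the path is blocked at X1.
Path 4: X2 → X6 ← X3 ← X1 → X5
  X3 is a chain here and X3 is conditioned on, so the path is blocked at X3.
All paths are blocked; X2 ⊥ X5 | {X1, X3, X6} holds.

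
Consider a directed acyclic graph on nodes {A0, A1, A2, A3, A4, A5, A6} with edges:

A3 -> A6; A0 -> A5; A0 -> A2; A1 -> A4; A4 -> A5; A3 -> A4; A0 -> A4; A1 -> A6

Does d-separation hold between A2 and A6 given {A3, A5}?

No

We examine all 4 paths between A2 and A6:
Path 1: A2 ← A0 → A4 ← A3 → A6
  A3 is a fork here and A3 is conditioned on, so the path is blocked at A3.
Path 2: A2 ← A0 → A4 ← A1 → A6
  A0 is a fork and A0 is not conditioned on; A4 is a collider and its descendant A5 is conditioned on, which opens it; A1 is a fork and A1 is not conditioned on — no node blocks this path, so it is active.
Path 3: A2 ← A0 → A5 ← A4 ← A3 → A6
  A3 is a fork here and A3 is conditioned on, so the path is blocked at A3.
Path 4: A2 ← A0 → A5 ← A4 ← A1 → A6
  A0 is a fork and A0 is not conditioned on; A5 is a collider and A5 is conditioned on, which opens it; A4 is a chain and A4 is not conditioned on; A1 is a fork and A1 is not conditioned on — no node blocks this path, so it is active.
Because an active path exists, A2 and A6 are not d-separated.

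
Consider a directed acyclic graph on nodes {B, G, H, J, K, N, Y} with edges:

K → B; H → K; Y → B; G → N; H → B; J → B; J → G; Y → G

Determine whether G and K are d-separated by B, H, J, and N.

We examine all 4 paths between G and K:
Path 1: G ← J → B ← K
  J is a fork here and J is conditioned on, so the path is blocked at J.
Path 2: G ← J → B ← H → K
  J is a fork here and J is conditioned on, so the path is blocked at J.
Path 3: G ← Y → B ← K
  Y is a fork and Y is not conditioned on; B is a collider and B is conditioned on, which opens it — no node blocks this path, so it is active.
Path 4: G ← Y → B ← H → K
  H is a fork here and H is conditioned on, so the path is blocked at H.
At least one path is unblocked, so d-separation fails.

No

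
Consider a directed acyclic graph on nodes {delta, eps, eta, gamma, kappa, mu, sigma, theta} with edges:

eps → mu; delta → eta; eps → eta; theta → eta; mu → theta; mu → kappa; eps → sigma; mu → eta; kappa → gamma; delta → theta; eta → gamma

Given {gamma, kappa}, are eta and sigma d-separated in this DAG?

We examine all 5 paths between eta and sigma:
Path 1: eta → gamma ← kappa ← mu ← eps → sigma
  kappa is a chain here and kappa is conditioned on, so the path is blocked at kappa.
Path 2: eta ← mu ← eps → sigma
  mu is a chain and mu is not conditioned on; eps is a fork and eps is not conditioned on — no node blocks this path, so it is active.
Path 3: eta ← theta ← mu ← eps → sigma
  theta is a chain and theta is not conditioned on; mu is a chain and mu is not conditioned on; eps is a fork and eps is not conditioned on — no node blocks this path, so it is active.
Path 4: eta ← delta → theta ← mu ← eps → sigma
  delta is a fork and delta is not conditioned on; theta is a collider and its descendant gamma is conditioned on, which opens it; mu is a chain and mu is not conditioned on; eps is a fork and eps is not conditioned on — no node blocks this path, so it is active.
Path 5: eta ← eps → sigma
  eps is a fork and eps is not conditioned on — no node blocks this path, so it is active.
Because an active path exists, eta and sigma are not d-separated.

No — eta and sigma are not d-separated given {gamma, kappa}.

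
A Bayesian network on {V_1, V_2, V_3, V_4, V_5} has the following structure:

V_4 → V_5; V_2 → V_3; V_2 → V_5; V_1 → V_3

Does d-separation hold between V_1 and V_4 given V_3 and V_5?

No

The only undirected path from V_1 to V_4 is:
  1. V_1 → V_3 ← V_2 → V_5 ← V_4 — V_3:collider[open]; V_2:fork[open]; V_5:collider[open] ⇒ active
Because an active path exists, V_1 and V_4 are not d-separated.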